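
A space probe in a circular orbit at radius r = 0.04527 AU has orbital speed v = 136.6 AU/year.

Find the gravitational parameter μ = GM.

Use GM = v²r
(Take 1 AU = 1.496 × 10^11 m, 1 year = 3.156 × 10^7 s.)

Convert to SI: r = 0.04527 AU = 6.77239e+09 m; v = 136.6 AU/year = 647508 m/s.
For a circular orbit v² = GM/r, so GM = v² · r.
GM = (647508)² · 6.77239e+09 m³/s² ≈ 2.839e+21 m³/s² = 2.839 × 10^21 m³/s².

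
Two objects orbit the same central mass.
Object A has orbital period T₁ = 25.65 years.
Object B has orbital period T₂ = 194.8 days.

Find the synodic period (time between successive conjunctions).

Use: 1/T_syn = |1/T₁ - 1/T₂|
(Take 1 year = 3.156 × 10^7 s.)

Convert to SI: T₁ = 25.65 years = 8.09514e+08 s; T₂ = 194.8 days = 1.68307e+07 s.
T_syn = |T₁ · T₂ / (T₁ − T₂)|.
T_syn = |8.09514e+08 · 1.68307e+07 / (8.09514e+08 − 1.68307e+07)| s ≈ 1.719e+07 s = 198.9 days.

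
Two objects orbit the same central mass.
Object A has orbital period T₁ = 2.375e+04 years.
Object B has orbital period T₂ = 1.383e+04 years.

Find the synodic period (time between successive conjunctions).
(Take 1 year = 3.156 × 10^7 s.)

Convert to SI: T₁ = 2.375e+04 years = 7.4955e+11 s; T₂ = 1.383e+04 years = 4.36475e+11 s.
T_syn = |T₁ · T₂ / (T₁ − T₂)|.
T_syn = |7.4955e+11 · 4.36475e+11 / (7.4955e+11 − 4.36475e+11)| s ≈ 1.045e+12 s = 3.311e+04 years.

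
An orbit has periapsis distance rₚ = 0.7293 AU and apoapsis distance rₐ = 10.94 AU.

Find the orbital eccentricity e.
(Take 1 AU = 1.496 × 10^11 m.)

Convert to SI: rₚ = 0.7293 AU = 1.09103e+11 m; rₐ = 10.94 AU = 1.63662e+12 m.
e = (rₐ − rₚ) / (rₐ + rₚ).
e = (1.63662e+12 − 1.09103e+11) / (1.63662e+12 + 1.09103e+11) = 1.52752e+12 / 1.74573e+12 ≈ 0.875.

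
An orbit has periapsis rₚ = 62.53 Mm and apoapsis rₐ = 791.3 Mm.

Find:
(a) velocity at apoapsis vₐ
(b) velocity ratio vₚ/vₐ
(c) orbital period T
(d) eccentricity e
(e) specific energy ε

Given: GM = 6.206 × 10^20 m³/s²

Convert to SI: rₚ = 62.53 Mm = 6.253e+07 m; rₐ = 791.3 Mm = 7.913e+08 m.
(a) With a = (rₚ + rₐ)/2 = 4.26915e+08 m, vₐ = √(GM (2/rₐ − 1/a)) = √(6.206e+20 · (2/7.913e+08 − 1/4.26915e+08)) m/s ≈ 3.389e+05 m/s
(b) Conservation of angular momentum (rₚvₚ = rₐvₐ) gives vₚ/vₐ = rₐ/rₚ = 7.913e+08/6.253e+07 ≈ 12.65
(c) With a = (rₚ + rₐ)/2 = 4.26915e+08 m, T = 2π √(a³/GM) = 2π √((4.26915e+08)³/6.206e+20) s ≈ 2225 s
(d) e = (rₐ − rₚ)/(rₐ + rₚ) = (7.913e+08 − 6.253e+07)/(7.913e+08 + 6.253e+07) ≈ 0.8535
(e) With a = (rₚ + rₐ)/2 = 4.26915e+08 m, ε = −GM/(2a) = −6.206e+20/(2 · 4.26915e+08) J/kg ≈ -7.268e+11 J/kg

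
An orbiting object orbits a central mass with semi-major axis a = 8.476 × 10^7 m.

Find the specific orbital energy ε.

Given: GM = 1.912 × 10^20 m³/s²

ε = −GM / (2a).
ε = −1.912e+20 / (2 · 8.476e+07) J/kg ≈ -1.128e+12 J/kg = -1128 GJ/kg.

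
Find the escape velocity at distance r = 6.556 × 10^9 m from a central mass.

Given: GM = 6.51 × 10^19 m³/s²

Escape velocity comes from setting total energy to zero: ½v² − GM/r = 0 ⇒ v_esc = √(2GM / r).
v_esc = √(2 · 6.51e+19 / 6.556e+09) m/s ≈ 1.409e+05 m/s = 140.9 km/s.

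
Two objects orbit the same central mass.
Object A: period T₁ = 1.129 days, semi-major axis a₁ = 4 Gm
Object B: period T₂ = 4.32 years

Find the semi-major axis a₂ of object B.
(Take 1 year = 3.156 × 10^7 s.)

Convert to SI: T₁ = 1.129 days = 97545.6 s; a₁ = 4 Gm = 4e+09 m; T₂ = 4.32 years = 1.36339e+08 s.
Kepler's third law: (T₁/T₂)² = (a₁/a₂)³ ⇒ a₂ = a₁ · (T₂/T₁)^(2/3).
T₂/T₁ = 1.36339e+08 / 97545.6 = 1397.7.
a₂ = 4e+09 · (1397.7)^(2/3) m ≈ 5e+11 m = 500 Gm.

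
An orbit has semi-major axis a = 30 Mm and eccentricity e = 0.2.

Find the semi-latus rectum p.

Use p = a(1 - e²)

Convert to SI: a = 30 Mm = 3e+07 m.
p = a (1 − e²).
p = 3e+07 · (1 − (0.2)²) = 3e+07 · 0.96 ≈ 2.88e+07 m = 28.8 Mm.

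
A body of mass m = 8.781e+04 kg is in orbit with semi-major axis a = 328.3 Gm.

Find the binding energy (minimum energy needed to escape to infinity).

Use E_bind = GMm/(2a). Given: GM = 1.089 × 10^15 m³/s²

Convert to SI: a = 328.3 Gm = 3.283e+11 m.
Total orbital energy is E = −GMm/(2a); binding energy is E_bind = −E = GMm/(2a).
E_bind = 1.089e+15 · 8.781e+04 / (2 · 3.283e+11) J ≈ 1.456e+08 J = 145.6 MJ.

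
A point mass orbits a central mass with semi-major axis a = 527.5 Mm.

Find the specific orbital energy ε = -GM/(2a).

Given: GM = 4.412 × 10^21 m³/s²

Convert to SI: a = 527.5 Mm = 5.275e+08 m.
ε = −GM / (2a).
ε = −4.412e+21 / (2 · 5.275e+08) J/kg ≈ -4.182e+12 J/kg = -4182 GJ/kg.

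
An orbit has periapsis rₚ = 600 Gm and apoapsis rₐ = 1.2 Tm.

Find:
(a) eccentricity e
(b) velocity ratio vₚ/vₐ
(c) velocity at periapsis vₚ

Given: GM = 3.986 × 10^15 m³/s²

Convert to SI: rₚ = 600 Gm = 6e+11 m; rₐ = 1.2 Tm = 1.2e+12 m.
(a) e = (rₐ − rₚ)/(rₐ + rₚ) = (1.2e+12 − 6e+11)/(1.2e+12 + 6e+11) ≈ 0.3333
(b) Conservation of angular momentum (rₚvₚ = rₐvₐ) gives vₚ/vₐ = rₐ/rₚ = 1.2e+12/6e+11 ≈ 2
(c) With a = (rₚ + rₐ)/2 = 9e+11 m, vₚ = √(GM (2/rₚ − 1/a)) = √(3.986e+15 · (2/6e+11 − 1/9e+11)) m/s ≈ 94.12 m/s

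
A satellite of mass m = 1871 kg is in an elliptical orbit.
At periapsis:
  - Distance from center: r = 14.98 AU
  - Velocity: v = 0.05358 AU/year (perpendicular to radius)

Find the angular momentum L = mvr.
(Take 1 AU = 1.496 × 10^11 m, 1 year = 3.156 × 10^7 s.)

Convert to SI: r = 14.98 AU = 2.24101e+12 m; v = 0.05358 AU/year = 253.979 m/s.
Since v is perpendicular to r, L = m · v · r.
L = 1871 · 253.979 · 2.24101e+12 kg·m²/s ≈ 1.065e+18 kg·m²/s.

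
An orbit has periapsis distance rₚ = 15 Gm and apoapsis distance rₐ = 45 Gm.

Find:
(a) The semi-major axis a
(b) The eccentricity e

Convert to SI: rₚ = 15 Gm = 1.5e+10 m; rₐ = 45 Gm = 4.5e+10 m.
(a) a = (rₚ + rₐ) / 2 = (1.5e+10 + 4.5e+10) / 2 ≈ 3e+10 m = 30 Gm.
(b) e = (rₐ − rₚ) / (rₐ + rₚ) = (4.5e+10 − 1.5e+10) / (4.5e+10 + 1.5e+10) ≈ 0.5.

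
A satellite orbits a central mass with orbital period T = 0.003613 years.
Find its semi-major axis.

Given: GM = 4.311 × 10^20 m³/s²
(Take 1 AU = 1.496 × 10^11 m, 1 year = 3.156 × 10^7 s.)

Convert to SI: T = 0.003613 years = 114026 s.
Invert Kepler's third law: a = (GM · T² / (4π²))^(1/3).
Substituting T = 114026 s and GM = 4.311e+20 m³/s²:
a = (4.311e+20 · (114026)² / (4π²))^(1/3) m
a ≈ 5.217e+09 m = 0.03487 AU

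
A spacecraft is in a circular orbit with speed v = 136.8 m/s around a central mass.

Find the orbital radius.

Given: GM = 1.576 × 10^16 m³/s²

For a circular orbit, v² = GM / r, so r = GM / v².
r = 1.576e+16 / (136.8)² m ≈ 8.421e+11 m = 842.1 Gm.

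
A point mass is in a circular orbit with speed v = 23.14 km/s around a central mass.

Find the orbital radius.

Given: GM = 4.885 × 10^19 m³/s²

Convert to SI: v = 23.14 km/s = 23140 m/s.
For a circular orbit, v² = GM / r, so r = GM / v².
r = 4.885e+19 / (23140)² m ≈ 9.123e+10 m = 91.23 Gm.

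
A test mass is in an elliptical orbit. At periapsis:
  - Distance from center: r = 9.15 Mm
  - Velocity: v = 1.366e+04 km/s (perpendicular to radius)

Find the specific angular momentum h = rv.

Convert to SI: r = 9.15 Mm = 9.15e+06 m; v = 1.366e+04 km/s = 1.366e+07 m/s.
With v perpendicular to r, h = r · v.
h = 9.15e+06 · 1.366e+07 m²/s ≈ 1.25e+14 m²/s.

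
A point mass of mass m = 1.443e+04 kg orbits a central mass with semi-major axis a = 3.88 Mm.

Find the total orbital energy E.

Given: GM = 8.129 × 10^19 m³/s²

Convert to SI: a = 3.88 Mm = 3.88e+06 m.
E = −GMm / (2a).
E = −8.129e+19 · 1.443e+04 / (2 · 3.88e+06) J ≈ -1.512e+17 J = -151.2 PJ.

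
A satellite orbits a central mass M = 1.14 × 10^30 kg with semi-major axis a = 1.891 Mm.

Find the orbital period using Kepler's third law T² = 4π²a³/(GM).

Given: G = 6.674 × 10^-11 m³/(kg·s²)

Convert to SI: a = 1.891 Mm = 1.891e+06 m.
GM = G · M = 6.674e-11 · 1.14e+30 = 7.60836e+19 m³/s².
Kepler's third law: T = 2π √(a³ / GM).
Substituting a = 1.891e+06 m and GM = 7.60836e+19 m³/s²:
T = 2π √((1.891e+06)³ / 7.60836e+19) s
T ≈ 1.873 s = 1.873 seconds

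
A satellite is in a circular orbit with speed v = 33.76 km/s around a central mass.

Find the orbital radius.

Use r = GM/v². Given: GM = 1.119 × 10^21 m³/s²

Convert to SI: v = 33.76 km/s = 33760 m/s.
For a circular orbit, v² = GM / r, so r = GM / v².
r = 1.119e+21 / (33760)² m ≈ 9.818e+11 m = 9.818 × 10^11 m.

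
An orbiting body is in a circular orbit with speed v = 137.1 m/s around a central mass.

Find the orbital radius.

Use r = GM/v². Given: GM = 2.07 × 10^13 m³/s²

For a circular orbit, v² = GM / r, so r = GM / v².
r = 2.07e+13 / (137.1)² m ≈ 1.101e+09 m = 1.101 × 10^9 m.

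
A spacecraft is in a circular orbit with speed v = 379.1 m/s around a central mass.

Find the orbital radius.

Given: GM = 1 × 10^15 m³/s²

For a circular orbit, v² = GM / r, so r = GM / v².
r = 1e+15 / (379.1)² m ≈ 6.958e+09 m = 6.958 × 10^9 m.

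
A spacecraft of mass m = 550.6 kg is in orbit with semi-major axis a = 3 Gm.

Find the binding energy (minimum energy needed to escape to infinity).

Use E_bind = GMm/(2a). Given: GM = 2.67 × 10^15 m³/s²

Convert to SI: a = 3 Gm = 3e+09 m.
Total orbital energy is E = −GMm/(2a); binding energy is E_bind = −E = GMm/(2a).
E_bind = 2.67e+15 · 550.6 / (2 · 3e+09) J ≈ 2.45e+08 J = 245 MJ.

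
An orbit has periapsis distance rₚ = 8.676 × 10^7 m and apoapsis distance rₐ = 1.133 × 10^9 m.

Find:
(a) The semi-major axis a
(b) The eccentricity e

(a) a = (rₚ + rₐ) / 2 = (8.676e+07 + 1.133e+09) / 2 ≈ 6.099e+08 m = 6.099 × 10^8 m.
(b) e = (rₐ − rₚ) / (rₐ + rₚ) = (1.133e+09 − 8.676e+07) / (1.133e+09 + 8.676e+07) ≈ 0.8577.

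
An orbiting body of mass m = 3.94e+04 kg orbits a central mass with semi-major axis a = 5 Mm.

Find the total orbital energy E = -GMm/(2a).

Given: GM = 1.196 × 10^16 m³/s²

Convert to SI: a = 5 Mm = 5e+06 m.
E = −GMm / (2a).
E = −1.196e+16 · 3.94e+04 / (2 · 5e+06) J ≈ -4.712e+13 J = -47.12 TJ.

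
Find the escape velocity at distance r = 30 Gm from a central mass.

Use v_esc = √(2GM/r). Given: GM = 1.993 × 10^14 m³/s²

Convert to SI: r = 30 Gm = 3e+10 m.
Escape velocity comes from setting total energy to zero: ½v² − GM/r = 0 ⇒ v_esc = √(2GM / r).
v_esc = √(2 · 1.993e+14 / 3e+10) m/s ≈ 115.3 m/s = 115.3 m/s.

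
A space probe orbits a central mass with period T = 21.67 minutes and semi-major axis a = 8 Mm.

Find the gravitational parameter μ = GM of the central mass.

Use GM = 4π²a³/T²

Convert to SI: T = 21.67 minutes = 1300.2 s; a = 8 Mm = 8e+06 m.
GM = 4π² · a³ / T².
GM = 4π² · (8e+06)³ / (1300.2)² m³/s² ≈ 1.196e+16 m³/s² = 1.196 × 10^16 m³/s².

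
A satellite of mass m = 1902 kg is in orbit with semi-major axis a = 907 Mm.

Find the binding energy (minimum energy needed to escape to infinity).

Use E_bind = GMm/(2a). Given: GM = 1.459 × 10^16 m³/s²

Convert to SI: a = 907 Mm = 9.07e+08 m.
Total orbital energy is E = −GMm/(2a); binding energy is E_bind = −E = GMm/(2a).
E_bind = 1.459e+16 · 1902 / (2 · 9.07e+08) J ≈ 1.53e+10 J = 15.3 GJ.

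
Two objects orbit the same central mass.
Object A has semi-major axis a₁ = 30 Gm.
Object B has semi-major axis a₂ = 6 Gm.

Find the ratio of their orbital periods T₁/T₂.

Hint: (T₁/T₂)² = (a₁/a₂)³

Convert to SI: a₁ = 30 Gm = 3e+10 m; a₂ = 6 Gm = 6e+09 m.
From Kepler's third law, (T₁/T₂)² = (a₁/a₂)³, so T₁/T₂ = (a₁/a₂)^(3/2).
a₁/a₂ = 3e+10 / 6e+09 = 5.
T₁/T₂ = (5)^(3/2) ≈ 11.18.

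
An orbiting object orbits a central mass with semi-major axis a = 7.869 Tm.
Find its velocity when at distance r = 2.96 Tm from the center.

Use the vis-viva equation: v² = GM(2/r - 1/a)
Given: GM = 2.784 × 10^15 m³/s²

Convert to SI: a = 7.869 Tm = 7.869e+12 m; r = 2.96 Tm = 2.96e+12 m.
Vis-viva: v = √(GM · (2/r − 1/a)).
2/r − 1/a = 2/2.96e+12 − 1/7.869e+12 = 5.48595e-13 m⁻¹.
v = √(2.784e+15 · 5.48595e-13) m/s ≈ 39.08 m/s = 39.08 m/s.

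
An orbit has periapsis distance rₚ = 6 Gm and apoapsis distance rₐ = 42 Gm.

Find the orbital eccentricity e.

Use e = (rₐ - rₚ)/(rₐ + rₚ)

Convert to SI: rₚ = 6 Gm = 6e+09 m; rₐ = 42 Gm = 4.2e+10 m.
e = (rₐ − rₚ) / (rₐ + rₚ).
e = (4.2e+10 − 6e+09) / (4.2e+10 + 6e+09) = 3.6e+10 / 4.8e+10 ≈ 0.75.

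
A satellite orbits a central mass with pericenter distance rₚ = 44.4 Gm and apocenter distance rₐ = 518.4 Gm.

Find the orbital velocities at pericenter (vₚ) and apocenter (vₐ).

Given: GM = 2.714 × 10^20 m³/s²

Convert to SI: rₚ = 44.4 Gm = 4.44e+10 m; rₐ = 518.4 Gm = 5.184e+11 m.
Use the vis-viva equation v² = GM(2/r − 1/a) with a = (rₚ + rₐ)/2 = (4.44e+10 + 5.184e+11)/2 = 2.814e+11 m.
vₚ = √(GM · (2/rₚ − 1/a)) = √(2.714e+20 · (2/4.44e+10 − 1/2.814e+11)) m/s ≈ 1.061e+05 m/s = 106.1 km/s.
vₐ = √(GM · (2/rₐ − 1/a)) = √(2.714e+20 · (2/5.184e+11 − 1/2.814e+11)) m/s ≈ 9089 m/s = 9.089 km/s.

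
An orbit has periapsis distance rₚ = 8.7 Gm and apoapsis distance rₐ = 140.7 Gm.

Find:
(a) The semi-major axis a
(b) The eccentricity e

Convert to SI: rₚ = 8.7 Gm = 8.7e+09 m; rₐ = 140.7 Gm = 1.407e+11 m.
(a) a = (rₚ + rₐ) / 2 = (8.7e+09 + 1.407e+11) / 2 ≈ 7.47e+10 m = 74.7 Gm.
(b) e = (rₐ − rₚ) / (rₐ + rₚ) = (1.407e+11 − 8.7e+09) / (1.407e+11 + 8.7e+09) ≈ 0.8835.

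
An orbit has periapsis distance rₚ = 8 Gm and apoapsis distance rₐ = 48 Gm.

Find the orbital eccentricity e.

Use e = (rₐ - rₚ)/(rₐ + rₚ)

Convert to SI: rₚ = 8 Gm = 8e+09 m; rₐ = 48 Gm = 4.8e+10 m.
e = (rₐ − rₚ) / (rₐ + rₚ).
e = (4.8e+10 − 8e+09) / (4.8e+10 + 8e+09) = 4e+10 / 5.6e+10 ≈ 0.7143.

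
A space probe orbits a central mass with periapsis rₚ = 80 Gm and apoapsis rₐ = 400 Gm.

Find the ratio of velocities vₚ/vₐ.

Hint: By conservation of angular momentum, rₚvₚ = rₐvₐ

Convert to SI: rₚ = 80 Gm = 8e+10 m; rₐ = 400 Gm = 4e+11 m.
Conservation of angular momentum gives rₚvₚ = rₐvₐ, so vₚ/vₐ = rₐ/rₚ.
vₚ/vₐ = 4e+11 / 8e+10 ≈ 5.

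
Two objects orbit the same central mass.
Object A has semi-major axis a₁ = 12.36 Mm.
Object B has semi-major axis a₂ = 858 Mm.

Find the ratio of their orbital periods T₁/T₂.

Convert to SI: a₁ = 12.36 Mm = 1.236e+07 m; a₂ = 858 Mm = 8.58e+08 m.
From Kepler's third law, (T₁/T₂)² = (a₁/a₂)³, so T₁/T₂ = (a₁/a₂)^(3/2).
a₁/a₂ = 1.236e+07 / 8.58e+08 = 0.0144056.
T₁/T₂ = (0.0144056)^(3/2) ≈ 0.001729.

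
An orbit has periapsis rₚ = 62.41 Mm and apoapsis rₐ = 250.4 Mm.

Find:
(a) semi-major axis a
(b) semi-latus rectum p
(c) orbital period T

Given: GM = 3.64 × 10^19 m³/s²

Convert to SI: rₚ = 62.41 Mm = 6.241e+07 m; rₐ = 250.4 Mm = 2.504e+08 m.
(a) a = (rₚ + rₐ)/2 = (6.241e+07 + 2.504e+08)/2 ≈ 1.564e+08 m
(b) From a = (rₚ + rₐ)/2 = 1.56405e+08 m and e = (rₐ − rₚ)/(rₐ + rₚ) = 0.600972, p = a(1 − e²) = 1.56405e+08 · (1 − (0.600972)²) ≈ 9.992e+07 m
(c) With a = (rₚ + rₐ)/2 = 1.56405e+08 m, T = 2π √(a³/GM) = 2π √((1.56405e+08)³/3.64e+19) s ≈ 2037 s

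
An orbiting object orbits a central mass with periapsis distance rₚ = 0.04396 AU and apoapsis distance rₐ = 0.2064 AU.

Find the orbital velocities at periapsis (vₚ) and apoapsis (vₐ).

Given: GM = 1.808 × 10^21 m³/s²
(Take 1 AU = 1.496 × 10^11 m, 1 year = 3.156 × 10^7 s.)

Convert to SI: rₚ = 0.04396 AU = 6.57642e+09 m; rₐ = 0.2064 AU = 3.08774e+10 m.
Use the vis-viva equation v² = GM(2/r − 1/a) with a = (rₚ + rₐ)/2 = (6.57642e+09 + 3.08774e+10)/2 = 1.87269e+10 m.
vₚ = √(GM · (2/rₚ − 1/a)) = √(1.808e+21 · (2/6.57642e+09 − 1/1.87269e+10)) m/s ≈ 6.733e+05 m/s = 142 AU/year.
vₐ = √(GM · (2/rₐ − 1/a)) = √(1.808e+21 · (2/3.08774e+10 − 1/1.87269e+10)) m/s ≈ 1.434e+05 m/s = 30.25 AU/year.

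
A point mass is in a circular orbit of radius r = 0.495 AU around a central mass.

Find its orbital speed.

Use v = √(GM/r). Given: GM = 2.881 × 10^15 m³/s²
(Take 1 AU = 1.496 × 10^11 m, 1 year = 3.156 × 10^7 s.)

Convert to SI: r = 0.495 AU = 7.4052e+10 m.
For a circular orbit, gravity supplies the centripetal force, so v = √(GM / r).
v = √(2.881e+15 / 7.4052e+10) m/s ≈ 197.2 m/s = 0.04161 AU/year.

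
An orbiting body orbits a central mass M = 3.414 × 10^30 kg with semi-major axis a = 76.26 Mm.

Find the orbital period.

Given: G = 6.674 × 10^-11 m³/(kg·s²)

Convert to SI: a = 76.26 Mm = 7.626e+07 m.
GM = G · M = 6.674e-11 · 3.414e+30 = 2.2785e+20 m³/s².
Kepler's third law: T = 2π √(a³ / GM).
Substituting a = 7.626e+07 m and GM = 2.2785e+20 m³/s²:
T = 2π √((7.626e+07)³ / 2.2785e+20) s
T ≈ 277.2 s = 4.62 minutes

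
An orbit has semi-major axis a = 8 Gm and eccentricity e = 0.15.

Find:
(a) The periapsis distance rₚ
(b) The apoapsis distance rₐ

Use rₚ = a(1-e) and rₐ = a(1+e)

Convert to SI: a = 8 Gm = 8e+09 m.
(a) rₚ = a(1 − e) = 8e+09 · (1 − 0.15) = 8e+09 · 0.85 ≈ 6.8e+09 m = 6.8 Gm.
(b) rₐ = a(1 + e) = 8e+09 · (1 + 0.15) = 8e+09 · 1.15 ≈ 9.2e+09 m = 9.2 Gm.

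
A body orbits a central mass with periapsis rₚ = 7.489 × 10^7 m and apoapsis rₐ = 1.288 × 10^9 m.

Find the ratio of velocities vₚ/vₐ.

Conservation of angular momentum gives rₚvₚ = rₐvₐ, so vₚ/vₐ = rₐ/rₚ.
vₚ/vₐ = 1.288e+09 / 7.489e+07 ≈ 17.2.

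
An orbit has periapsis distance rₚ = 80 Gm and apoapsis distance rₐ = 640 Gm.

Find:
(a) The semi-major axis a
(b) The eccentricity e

Convert to SI: rₚ = 80 Gm = 8e+10 m; rₐ = 640 Gm = 6.4e+11 m.
(a) a = (rₚ + rₐ) / 2 = (8e+10 + 6.4e+11) / 2 ≈ 3.6e+11 m = 360 Gm.
(b) e = (rₐ − rₚ) / (rₐ + rₚ) = (6.4e+11 − 8e+10) / (6.4e+11 + 8e+10) ≈ 0.7778.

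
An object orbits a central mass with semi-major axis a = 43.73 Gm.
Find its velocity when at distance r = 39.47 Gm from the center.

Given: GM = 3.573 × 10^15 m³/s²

Convert to SI: a = 43.73 Gm = 4.373e+10 m; r = 39.47 Gm = 3.947e+10 m.
Vis-viva: v = √(GM · (2/r − 1/a)).
2/r − 1/a = 2/3.947e+10 − 1/4.373e+10 = 2.78038e-11 m⁻¹.
v = √(3.573e+15 · 2.78038e-11) m/s ≈ 315.2 m/s = 315.2 m/s.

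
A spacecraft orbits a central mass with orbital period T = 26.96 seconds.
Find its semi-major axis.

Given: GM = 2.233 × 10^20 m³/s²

Invert Kepler's third law: a = (GM · T² / (4π²))^(1/3).
Substituting T = 26.96 s and GM = 2.233e+20 m³/s²:
a = (2.233e+20 · (26.96)² / (4π²))^(1/3) m
a ≈ 1.602e+07 m = 16.02 Mm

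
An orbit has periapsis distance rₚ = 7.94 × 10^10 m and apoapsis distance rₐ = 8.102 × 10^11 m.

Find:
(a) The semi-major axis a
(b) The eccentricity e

(a) a = (rₚ + rₐ) / 2 = (7.94e+10 + 8.102e+11) / 2 ≈ 4.448e+11 m = 4.448 × 10^11 m.
(b) e = (rₐ − rₚ) / (rₐ + rₚ) = (8.102e+11 − 7.94e+10) / (8.102e+11 + 7.94e+10) ≈ 0.8215.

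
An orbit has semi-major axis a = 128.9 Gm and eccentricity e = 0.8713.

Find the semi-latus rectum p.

Convert to SI: a = 128.9 Gm = 1.289e+11 m.
p = a (1 − e²).
p = 1.289e+11 · (1 − (0.8713)²) = 1.289e+11 · 0.240836 ≈ 3.104e+10 m = 31.04 Gm.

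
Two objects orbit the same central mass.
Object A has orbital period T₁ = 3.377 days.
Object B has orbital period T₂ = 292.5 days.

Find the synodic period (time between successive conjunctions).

Convert to SI: T₁ = 3.377 days = 291773 s; T₂ = 292.5 days = 2.5272e+07 s.
T_syn = |T₁ · T₂ / (T₁ − T₂)|.
T_syn = |291773 · 2.5272e+07 / (291773 − 2.5272e+07)| s ≈ 2.952e+05 s = 3.416 days.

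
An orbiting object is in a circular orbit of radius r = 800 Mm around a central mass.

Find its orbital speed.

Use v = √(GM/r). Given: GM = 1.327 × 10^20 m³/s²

Convert to SI: r = 800 Mm = 8e+08 m.
For a circular orbit, gravity supplies the centripetal force, so v = √(GM / r).
v = √(1.327e+20 / 8e+08) m/s ≈ 4.073e+05 m/s = 407.3 km/s.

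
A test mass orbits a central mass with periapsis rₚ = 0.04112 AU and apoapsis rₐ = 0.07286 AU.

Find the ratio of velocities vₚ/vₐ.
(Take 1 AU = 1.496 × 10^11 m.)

Convert to SI: rₚ = 0.04112 AU = 6.15155e+09 m; rₐ = 0.07286 AU = 1.08999e+10 m.
Conservation of angular momentum gives rₚvₚ = rₐvₐ, so vₚ/vₐ = rₐ/rₚ.
vₚ/vₐ = 1.08999e+10 / 6.15155e+09 ≈ 1.772.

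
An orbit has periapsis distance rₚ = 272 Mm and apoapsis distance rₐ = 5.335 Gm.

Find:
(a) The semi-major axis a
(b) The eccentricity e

Convert to SI: rₚ = 272 Mm = 2.72e+08 m; rₐ = 5.335 Gm = 5.335e+09 m.
(a) a = (rₚ + rₐ) / 2 = (2.72e+08 + 5.335e+09) / 2 ≈ 2.804e+09 m = 2.804 Gm.
(b) e = (rₐ − rₚ) / (rₐ + rₚ) = (5.335e+09 − 2.72e+08) / (5.335e+09 + 2.72e+08) ≈ 0.903.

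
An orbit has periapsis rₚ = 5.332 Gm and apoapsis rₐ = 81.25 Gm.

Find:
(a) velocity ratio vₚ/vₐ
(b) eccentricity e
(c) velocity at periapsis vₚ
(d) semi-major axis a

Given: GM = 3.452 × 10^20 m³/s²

Convert to SI: rₚ = 5.332 Gm = 5.332e+09 m; rₐ = 81.25 Gm = 8.125e+10 m.
(a) Conservation of angular momentum (rₚvₚ = rₐvₐ) gives vₚ/vₐ = rₐ/rₚ = 8.125e+10/5.332e+09 ≈ 15.24
(b) e = (rₐ − rₚ)/(rₐ + rₚ) = (8.125e+10 − 5.332e+09)/(8.125e+10 + 5.332e+09) ≈ 0.8768
(c) With a = (rₚ + rₐ)/2 = 4.3291e+10 m, vₚ = √(GM (2/rₚ − 1/a)) = √(3.452e+20 · (2/5.332e+09 − 1/4.3291e+10)) m/s ≈ 3.486e+05 m/s
(d) a = (rₚ + rₐ)/2 = (5.332e+09 + 8.125e+10)/2 ≈ 4.329e+10 m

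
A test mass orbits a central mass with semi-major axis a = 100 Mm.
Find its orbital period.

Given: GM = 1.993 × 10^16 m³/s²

Convert to SI: a = 100 Mm = 1e+08 m.
Kepler's third law: T = 2π √(a³ / GM).
Substituting a = 1e+08 m and GM = 1.993e+16 m³/s²:
T = 2π √((1e+08)³ / 1.993e+16) s
T ≈ 4.451e+04 s = 12.36 hours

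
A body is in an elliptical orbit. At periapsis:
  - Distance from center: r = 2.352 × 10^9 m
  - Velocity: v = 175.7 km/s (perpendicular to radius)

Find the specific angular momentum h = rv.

Convert to SI: v = 175.7 km/s = 175700 m/s.
With v perpendicular to r, h = r · v.
h = 2.352e+09 · 175700 m²/s ≈ 4.132e+14 m²/s.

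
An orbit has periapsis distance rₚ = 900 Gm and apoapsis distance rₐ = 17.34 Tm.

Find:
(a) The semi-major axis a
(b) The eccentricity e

Convert to SI: rₚ = 900 Gm = 9e+11 m; rₐ = 17.34 Tm = 1.734e+13 m.
(a) a = (rₚ + rₐ) / 2 = (9e+11 + 1.734e+13) / 2 ≈ 9.12e+12 m = 9.12 Tm.
(b) e = (rₐ − rₚ) / (rₐ + rₚ) = (1.734e+13 − 9e+11) / (1.734e+13 + 9e+11) ≈ 0.9013.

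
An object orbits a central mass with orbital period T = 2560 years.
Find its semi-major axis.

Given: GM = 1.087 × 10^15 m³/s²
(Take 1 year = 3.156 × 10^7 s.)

Convert to SI: T = 2560 years = 8.07936e+10 s.
Invert Kepler's third law: a = (GM · T² / (4π²))^(1/3).
Substituting T = 8.07936e+10 s and GM = 1.087e+15 m³/s²:
a = (1.087e+15 · (8.07936e+10)² / (4π²))^(1/3) m
a ≈ 5.643e+11 m = 564.3 Gm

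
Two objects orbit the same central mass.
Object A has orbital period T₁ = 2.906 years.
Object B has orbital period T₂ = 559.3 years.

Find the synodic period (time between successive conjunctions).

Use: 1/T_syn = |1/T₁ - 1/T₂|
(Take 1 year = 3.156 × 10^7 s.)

Convert to SI: T₁ = 2.906 years = 9.17134e+07 s; T₂ = 559.3 years = 1.76515e+10 s.
T_syn = |T₁ · T₂ / (T₁ − T₂)|.
T_syn = |9.17134e+07 · 1.76515e+10 / (9.17134e+07 − 1.76515e+10)| s ≈ 9.219e+07 s = 2.921 years.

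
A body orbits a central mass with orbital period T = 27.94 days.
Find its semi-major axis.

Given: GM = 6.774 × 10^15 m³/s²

Convert to SI: T = 27.94 days = 2.41402e+06 s.
Invert Kepler's third law: a = (GM · T² / (4π²))^(1/3).
Substituting T = 2.41402e+06 s and GM = 6.774e+15 m³/s²:
a = (6.774e+15 · (2.41402e+06)² / (4π²))^(1/3) m
a ≈ 1e+09 m = 1000 Mm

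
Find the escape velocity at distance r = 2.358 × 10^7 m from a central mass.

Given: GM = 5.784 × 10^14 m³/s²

Escape velocity comes from setting total energy to zero: ½v² − GM/r = 0 ⇒ v_esc = √(2GM / r).
v_esc = √(2 · 5.784e+14 / 2.358e+07) m/s ≈ 7004 m/s = 7.004 km/s.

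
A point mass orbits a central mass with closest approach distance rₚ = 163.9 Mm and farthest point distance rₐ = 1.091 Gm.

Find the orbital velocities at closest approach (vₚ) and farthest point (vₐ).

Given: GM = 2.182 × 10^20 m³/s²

Convert to SI: rₚ = 163.9 Mm = 1.639e+08 m; rₐ = 1.091 Gm = 1.091e+09 m.
Use the vis-viva equation v² = GM(2/r − 1/a) with a = (rₚ + rₐ)/2 = (1.639e+08 + 1.091e+09)/2 = 6.2745e+08 m.
vₚ = √(GM · (2/rₚ − 1/a)) = √(2.182e+20 · (2/1.639e+08 − 1/6.2745e+08)) m/s ≈ 1.521e+06 m/s = 1521 km/s.
vₐ = √(GM · (2/rₐ − 1/a)) = √(2.182e+20 · (2/1.091e+09 − 1/6.2745e+08)) m/s ≈ 2.286e+05 m/s = 228.6 km/s.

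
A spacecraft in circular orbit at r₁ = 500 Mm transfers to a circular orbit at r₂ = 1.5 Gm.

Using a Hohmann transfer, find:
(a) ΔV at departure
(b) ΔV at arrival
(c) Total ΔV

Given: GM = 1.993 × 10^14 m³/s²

Convert to SI: r₁ = 500 Mm = 5e+08 m; r₂ = 1.5 Gm = 1.5e+09 m.
Transfer semi-major axis: a_t = (r₁ + r₂)/2 = (5e+08 + 1.5e+09)/2 = 1e+09 m.
Circular speeds: v₁ = √(GM/r₁) = 631.348 m/s, v₂ = √(GM/r₂) = 364.509 m/s.
Transfer speeds (vis-viva v² = GM(2/r − 1/a_t)): v₁ᵗ = 773.24 m/s, v₂ᵗ = 257.747 m/s.
(a) ΔV₁ = |v₁ᵗ − v₁| ≈ 141.9 m/s = 141.9 m/s.
(b) ΔV₂ = |v₂ − v₂ᵗ| ≈ 106.8 m/s = 106.8 m/s.
(c) ΔV_total = ΔV₁ + ΔV₂ ≈ 248.7 m/s = 248.7 m/s.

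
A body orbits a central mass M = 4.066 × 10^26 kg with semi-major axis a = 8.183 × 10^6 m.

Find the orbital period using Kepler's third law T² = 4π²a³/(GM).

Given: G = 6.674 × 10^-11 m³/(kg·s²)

GM = G · M = 6.674e-11 · 4.066e+26 = 2.71365e+16 m³/s².
Kepler's third law: T = 2π √(a³ / GM).
Substituting a = 8.183e+06 m and GM = 2.71365e+16 m³/s²:
T = 2π √((8.183e+06)³ / 2.71365e+16) s
T ≈ 892.8 s = 14.88 minutes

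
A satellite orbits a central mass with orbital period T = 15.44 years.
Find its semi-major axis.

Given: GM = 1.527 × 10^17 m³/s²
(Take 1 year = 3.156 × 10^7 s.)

Convert to SI: T = 15.44 years = 4.87286e+08 s.
Invert Kepler's third law: a = (GM · T² / (4π²))^(1/3).
Substituting T = 4.87286e+08 s and GM = 1.527e+17 m³/s²:
a = (1.527e+17 · (4.87286e+08)² / (4π²))^(1/3) m
a ≈ 9.72e+10 m = 97.2 Gm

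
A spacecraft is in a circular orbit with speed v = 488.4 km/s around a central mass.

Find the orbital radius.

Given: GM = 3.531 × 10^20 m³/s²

Convert to SI: v = 488.4 km/s = 488400 m/s.
For a circular orbit, v² = GM / r, so r = GM / v².
r = 3.531e+20 / (488400)² m ≈ 1.48e+09 m = 1.48 Gm.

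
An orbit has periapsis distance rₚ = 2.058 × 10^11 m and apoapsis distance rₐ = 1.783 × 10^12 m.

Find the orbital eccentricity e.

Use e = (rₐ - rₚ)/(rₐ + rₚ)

e = (rₐ − rₚ) / (rₐ + rₚ).
e = (1.783e+12 − 2.058e+11) / (1.783e+12 + 2.058e+11) = 1.5772e+12 / 1.9888e+12 ≈ 0.793.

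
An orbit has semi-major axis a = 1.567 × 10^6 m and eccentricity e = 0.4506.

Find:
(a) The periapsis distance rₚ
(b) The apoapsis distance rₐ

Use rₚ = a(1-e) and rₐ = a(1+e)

(a) rₚ = a(1 − e) = 1.567e+06 · (1 − 0.4506) = 1.567e+06 · 0.5494 ≈ 8.609e+05 m = 8.609 × 10^5 m.
(b) rₐ = a(1 + e) = 1.567e+06 · (1 + 0.4506) = 1.567e+06 · 1.4506 ≈ 2.273e+06 m = 2.273 × 10^6 m.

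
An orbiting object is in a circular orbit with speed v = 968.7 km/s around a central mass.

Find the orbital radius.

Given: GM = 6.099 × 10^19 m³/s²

Convert to SI: v = 968.7 km/s = 968700 m/s.
For a circular orbit, v² = GM / r, so r = GM / v².
r = 6.099e+19 / (968700)² m ≈ 6.5e+07 m = 65 Mm.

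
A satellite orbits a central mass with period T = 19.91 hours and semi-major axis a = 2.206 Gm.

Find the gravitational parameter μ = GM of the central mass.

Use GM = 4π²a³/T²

Convert to SI: T = 19.91 hours = 71676 s; a = 2.206 Gm = 2.206e+09 m.
GM = 4π² · a³ / T².
GM = 4π² · (2.206e+09)³ / (71676)² m³/s² ≈ 8.25e+19 m³/s² = 8.25 × 10^19 m³/s².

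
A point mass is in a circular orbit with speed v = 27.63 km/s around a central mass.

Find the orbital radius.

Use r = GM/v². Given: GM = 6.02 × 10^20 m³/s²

Convert to SI: v = 27.63 km/s = 27630 m/s.
For a circular orbit, v² = GM / r, so r = GM / v².
r = 6.02e+20 / (27630)² m ≈ 7.886e+11 m = 7.886 × 10^11 m.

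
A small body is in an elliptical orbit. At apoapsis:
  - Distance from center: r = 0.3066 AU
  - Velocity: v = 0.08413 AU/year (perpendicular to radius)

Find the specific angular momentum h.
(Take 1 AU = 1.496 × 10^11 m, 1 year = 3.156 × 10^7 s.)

Convert to SI: r = 0.3066 AU = 4.58674e+10 m; v = 0.08413 AU/year = 398.791 m/s.
With v perpendicular to r, h = r · v.
h = 4.58674e+10 · 398.791 m²/s ≈ 1.829e+13 m²/s.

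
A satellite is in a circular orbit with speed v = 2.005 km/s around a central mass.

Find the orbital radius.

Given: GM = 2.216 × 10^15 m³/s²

Convert to SI: v = 2.005 km/s = 2005 m/s.
For a circular orbit, v² = GM / r, so r = GM / v².
r = 2.216e+15 / (2005)² m ≈ 5.512e+08 m = 551.2 Mm.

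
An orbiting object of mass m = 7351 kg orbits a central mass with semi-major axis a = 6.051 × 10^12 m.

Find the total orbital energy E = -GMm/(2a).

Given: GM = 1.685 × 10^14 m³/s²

E = −GMm / (2a).
E = −1.685e+14 · 7351 / (2 · 6.051e+12) J ≈ -1.024e+05 J = -102.4 kJ.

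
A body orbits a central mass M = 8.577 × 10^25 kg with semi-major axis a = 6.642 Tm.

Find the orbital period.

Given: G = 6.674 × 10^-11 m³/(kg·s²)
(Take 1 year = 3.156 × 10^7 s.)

Convert to SI: a = 6.642 Tm = 6.642e+12 m.
GM = G · M = 6.674e-11 · 8.577e+25 = 5.72429e+15 m³/s².
Kepler's third law: T = 2π √(a³ / GM).
Substituting a = 6.642e+12 m and GM = 5.72429e+15 m³/s²:
T = 2π √((6.642e+12)³ / 5.72429e+15) s
T ≈ 1.422e+12 s = 4.504e+04 years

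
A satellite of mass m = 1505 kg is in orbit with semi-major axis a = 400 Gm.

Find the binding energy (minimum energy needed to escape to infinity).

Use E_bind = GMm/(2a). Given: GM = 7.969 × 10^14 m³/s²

Convert to SI: a = 400 Gm = 4e+11 m.
Total orbital energy is E = −GMm/(2a); binding energy is E_bind = −E = GMm/(2a).
E_bind = 7.969e+14 · 1505 / (2 · 4e+11) J ≈ 1.499e+06 J = 1.499 MJ.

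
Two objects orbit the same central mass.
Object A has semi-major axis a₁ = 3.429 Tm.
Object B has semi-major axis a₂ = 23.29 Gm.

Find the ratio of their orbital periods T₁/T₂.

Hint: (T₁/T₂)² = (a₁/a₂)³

Convert to SI: a₁ = 3.429 Tm = 3.429e+12 m; a₂ = 23.29 Gm = 2.329e+10 m.
From Kepler's third law, (T₁/T₂)² = (a₁/a₂)³, so T₁/T₂ = (a₁/a₂)^(3/2).
a₁/a₂ = 3.429e+12 / 2.329e+10 = 147.231.
T₁/T₂ = (147.231)^(3/2) ≈ 1786.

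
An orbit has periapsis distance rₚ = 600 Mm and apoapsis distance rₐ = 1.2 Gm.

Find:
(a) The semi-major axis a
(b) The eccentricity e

Convert to SI: rₚ = 600 Mm = 6e+08 m; rₐ = 1.2 Gm = 1.2e+09 m.
(a) a = (rₚ + rₐ) / 2 = (6e+08 + 1.2e+09) / 2 ≈ 9e+08 m = 900 Mm.
(b) e = (rₐ − rₚ) / (rₐ + rₚ) = (1.2e+09 − 6e+08) / (1.2e+09 + 6e+08) ≈ 0.3333.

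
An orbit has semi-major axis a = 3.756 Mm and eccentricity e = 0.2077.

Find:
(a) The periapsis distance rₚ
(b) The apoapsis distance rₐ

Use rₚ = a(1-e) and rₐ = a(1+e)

Convert to SI: a = 3.756 Mm = 3.756e+06 m.
(a) rₚ = a(1 − e) = 3.756e+06 · (1 − 0.2077) = 3.756e+06 · 0.7923 ≈ 2.976e+06 m = 2.976 Mm.
(b) rₐ = a(1 + e) = 3.756e+06 · (1 + 0.2077) = 3.756e+06 · 1.2077 ≈ 4.536e+06 m = 4.536 Mm.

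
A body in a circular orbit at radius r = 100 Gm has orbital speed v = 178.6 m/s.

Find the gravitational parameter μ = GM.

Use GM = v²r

Convert to SI: r = 100 Gm = 1e+11 m.
For a circular orbit v² = GM/r, so GM = v² · r.
GM = (178.6)² · 1e+11 m³/s² ≈ 3.19e+15 m³/s² = 3.19 × 10^15 m³/s².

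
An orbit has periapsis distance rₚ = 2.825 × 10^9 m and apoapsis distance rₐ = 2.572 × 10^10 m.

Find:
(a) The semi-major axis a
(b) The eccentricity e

(a) a = (rₚ + rₐ) / 2 = (2.825e+09 + 2.572e+10) / 2 ≈ 1.427e+10 m = 1.427 × 10^10 m.
(b) e = (rₐ − rₚ) / (rₐ + rₚ) = (2.572e+10 − 2.825e+09) / (2.572e+10 + 2.825e+09) ≈ 0.8021.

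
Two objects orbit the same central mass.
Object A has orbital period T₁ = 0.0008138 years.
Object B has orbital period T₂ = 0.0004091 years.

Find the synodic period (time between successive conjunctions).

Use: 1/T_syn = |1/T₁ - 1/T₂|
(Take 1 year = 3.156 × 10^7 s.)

Convert to SI: T₁ = 0.0008138 years = 25683.5 s; T₂ = 0.0004091 years = 12911.2 s.
T_syn = |T₁ · T₂ / (T₁ − T₂)|.
T_syn = |25683.5 · 12911.2 / (25683.5 − 12911.2)| s ≈ 2.596e+04 s = 0.0008226 years.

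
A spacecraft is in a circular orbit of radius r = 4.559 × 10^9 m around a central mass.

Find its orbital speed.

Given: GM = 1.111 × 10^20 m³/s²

For a circular orbit, gravity supplies the centripetal force, so v = √(GM / r).
v = √(1.111e+20 / 4.559e+09) m/s ≈ 1.561e+05 m/s = 156.1 km/s.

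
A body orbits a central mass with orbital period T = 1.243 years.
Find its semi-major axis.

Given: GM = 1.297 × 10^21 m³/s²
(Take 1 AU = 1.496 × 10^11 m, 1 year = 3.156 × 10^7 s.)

Convert to SI: T = 1.243 years = 3.92291e+07 s.
Invert Kepler's third law: a = (GM · T² / (4π²))^(1/3).
Substituting T = 3.92291e+07 s and GM = 1.297e+21 m³/s²:
a = (1.297e+21 · (3.92291e+07)² / (4π²))^(1/3) m
a ≈ 3.698e+11 m = 2.472 AU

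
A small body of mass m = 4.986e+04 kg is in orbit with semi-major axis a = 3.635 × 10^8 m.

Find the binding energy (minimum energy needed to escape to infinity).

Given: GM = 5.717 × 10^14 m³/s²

Total orbital energy is E = −GMm/(2a); binding energy is E_bind = −E = GMm/(2a).
E_bind = 5.717e+14 · 4.986e+04 / (2 · 3.635e+08) J ≈ 3.921e+10 J = 39.21 GJ.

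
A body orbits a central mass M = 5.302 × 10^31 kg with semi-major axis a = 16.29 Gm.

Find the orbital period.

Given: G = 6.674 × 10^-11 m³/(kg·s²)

Convert to SI: a = 16.29 Gm = 1.629e+10 m.
GM = G · M = 6.674e-11 · 5.302e+31 = 3.53855e+21 m³/s².
Kepler's third law: T = 2π √(a³ / GM).
Substituting a = 1.629e+10 m and GM = 3.53855e+21 m³/s²:
T = 2π √((1.629e+10)³ / 3.53855e+21) s
T ≈ 2.196e+05 s = 2.542 days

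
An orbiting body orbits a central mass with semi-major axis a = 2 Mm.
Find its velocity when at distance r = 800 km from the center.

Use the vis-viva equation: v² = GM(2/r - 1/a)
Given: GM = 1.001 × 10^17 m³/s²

Convert to SI: a = 2 Mm = 2e+06 m; r = 800 km = 800000 m.
Vis-viva: v = √(GM · (2/r − 1/a)).
2/r − 1/a = 2/800000 − 1/2e+06 = 2e-06 m⁻¹.
v = √(1.001e+17 · 2e-06) m/s ≈ 4.474e+05 m/s = 447.4 km/s.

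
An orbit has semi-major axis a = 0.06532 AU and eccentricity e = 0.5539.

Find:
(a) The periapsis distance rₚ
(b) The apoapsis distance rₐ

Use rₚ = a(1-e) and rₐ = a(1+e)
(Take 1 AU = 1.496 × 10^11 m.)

Convert to SI: a = 0.06532 AU = 9.77187e+09 m.
(a) rₚ = a(1 − e) = 9.77187e+09 · (1 − 0.5539) = 9.77187e+09 · 0.4461 ≈ 4.359e+09 m = 0.02914 AU.
(b) rₐ = a(1 + e) = 9.77187e+09 · (1 + 0.5539) = 9.77187e+09 · 1.5539 ≈ 1.518e+10 m = 0.1015 AU.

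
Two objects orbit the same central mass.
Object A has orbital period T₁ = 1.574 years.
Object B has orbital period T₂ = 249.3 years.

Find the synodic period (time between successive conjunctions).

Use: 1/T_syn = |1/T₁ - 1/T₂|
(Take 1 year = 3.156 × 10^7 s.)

Convert to SI: T₁ = 1.574 years = 4.96754e+07 s; T₂ = 249.3 years = 7.86791e+09 s.
T_syn = |T₁ · T₂ / (T₁ − T₂)|.
T_syn = |4.96754e+07 · 7.86791e+09 / (4.96754e+07 − 7.86791e+09)| s ≈ 4.999e+07 s = 1.584 years.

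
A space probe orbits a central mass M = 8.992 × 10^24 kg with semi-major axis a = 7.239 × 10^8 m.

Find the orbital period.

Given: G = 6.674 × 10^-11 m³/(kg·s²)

GM = G · M = 6.674e-11 · 8.992e+24 = 6.00126e+14 m³/s².
Kepler's third law: T = 2π √(a³ / GM).
Substituting a = 7.239e+08 m and GM = 6.00126e+14 m³/s²:
T = 2π √((7.239e+08)³ / 6.00126e+14) s
T ≈ 4.995e+06 s = 57.82 days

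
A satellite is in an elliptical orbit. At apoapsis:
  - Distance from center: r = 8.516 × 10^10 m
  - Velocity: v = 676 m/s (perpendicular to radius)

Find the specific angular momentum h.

With v perpendicular to r, h = r · v.
h = 8.516e+10 · 676 m²/s ≈ 5.757e+13 m²/s.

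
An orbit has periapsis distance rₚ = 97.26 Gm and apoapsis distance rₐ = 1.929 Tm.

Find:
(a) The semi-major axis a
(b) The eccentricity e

Convert to SI: rₚ = 97.26 Gm = 9.726e+10 m; rₐ = 1.929 Tm = 1.929e+12 m.
(a) a = (rₚ + rₐ) / 2 = (9.726e+10 + 1.929e+12) / 2 ≈ 1.013e+12 m = 1.013 Tm.
(b) e = (rₐ − rₚ) / (rₐ + rₚ) = (1.929e+12 − 9.726e+10) / (1.929e+12 + 9.726e+10) ≈ 0.904.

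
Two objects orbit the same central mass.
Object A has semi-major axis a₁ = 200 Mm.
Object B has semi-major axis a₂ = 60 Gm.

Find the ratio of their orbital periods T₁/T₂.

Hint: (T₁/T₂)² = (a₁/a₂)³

Convert to SI: a₁ = 200 Mm = 2e+08 m; a₂ = 60 Gm = 6e+10 m.
From Kepler's third law, (T₁/T₂)² = (a₁/a₂)³, so T₁/T₂ = (a₁/a₂)^(3/2).
a₁/a₂ = 2e+08 / 6e+10 = 0.00333333.
T₁/T₂ = (0.00333333)^(3/2) ≈ 0.0001925.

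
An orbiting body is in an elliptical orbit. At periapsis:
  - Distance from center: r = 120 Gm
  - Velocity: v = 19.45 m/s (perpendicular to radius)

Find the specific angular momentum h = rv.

Convert to SI: r = 120 Gm = 1.2e+11 m.
With v perpendicular to r, h = r · v.
h = 1.2e+11 · 19.45 m²/s ≈ 2.334e+12 m²/s.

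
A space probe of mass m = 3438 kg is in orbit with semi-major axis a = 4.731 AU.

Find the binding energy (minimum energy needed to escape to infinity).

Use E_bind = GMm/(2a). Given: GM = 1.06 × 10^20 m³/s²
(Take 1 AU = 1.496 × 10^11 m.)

Convert to SI: a = 4.731 AU = 7.07758e+11 m.
Total orbital energy is E = −GMm/(2a); binding energy is E_bind = −E = GMm/(2a).
E_bind = 1.06e+20 · 3438 / (2 · 7.07758e+11) J ≈ 2.575e+11 J = 257.5 GJ.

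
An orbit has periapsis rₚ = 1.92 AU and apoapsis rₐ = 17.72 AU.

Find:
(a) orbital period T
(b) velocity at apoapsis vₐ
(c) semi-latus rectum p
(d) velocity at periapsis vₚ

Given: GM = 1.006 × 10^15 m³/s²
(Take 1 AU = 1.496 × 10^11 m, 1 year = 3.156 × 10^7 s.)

Convert to SI: rₚ = 1.92 AU = 2.87232e+11 m; rₐ = 17.72 AU = 2.65091e+12 m.
(a) With a = (rₚ + rₐ)/2 = 1.46907e+12 m, T = 2π √(a³/GM) = 2π √((1.46907e+12)³/1.006e+15) s ≈ 3.527e+11 s
(b) With a = (rₚ + rₐ)/2 = 1.46907e+12 m, vₐ = √(GM (2/rₐ − 1/a)) = √(1.006e+15 · (2/2.65091e+12 − 1/1.46907e+12)) m/s ≈ 8.614 m/s
(c) From a = (rₚ + rₐ)/2 = 1.46907e+12 m and e = (rₐ − rₚ)/(rₐ + rₚ) = 0.804481, p = a(1 − e²) = 1.46907e+12 · (1 − (0.804481)²) ≈ 5.183e+11 m
(d) With a = (rₚ + rₐ)/2 = 1.46907e+12 m, vₚ = √(GM (2/rₚ − 1/a)) = √(1.006e+15 · (2/2.87232e+11 − 1/1.46907e+12)) m/s ≈ 79.5 m/s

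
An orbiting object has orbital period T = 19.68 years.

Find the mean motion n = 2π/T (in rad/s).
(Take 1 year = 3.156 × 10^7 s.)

Convert to SI: T = 19.68 years = 6.21101e+08 s.
n = 2π / T.
n = 2π / 6.21101e+08 s ≈ 1.012e-08 rad/s.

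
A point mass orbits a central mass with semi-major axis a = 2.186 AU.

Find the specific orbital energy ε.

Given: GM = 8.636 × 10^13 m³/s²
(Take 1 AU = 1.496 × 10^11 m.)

Convert to SI: a = 2.186 AU = 3.27026e+11 m.
ε = −GM / (2a).
ε = −8.636e+13 / (2 · 3.27026e+11) J/kg ≈ -132 J/kg = -132 J/kg.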